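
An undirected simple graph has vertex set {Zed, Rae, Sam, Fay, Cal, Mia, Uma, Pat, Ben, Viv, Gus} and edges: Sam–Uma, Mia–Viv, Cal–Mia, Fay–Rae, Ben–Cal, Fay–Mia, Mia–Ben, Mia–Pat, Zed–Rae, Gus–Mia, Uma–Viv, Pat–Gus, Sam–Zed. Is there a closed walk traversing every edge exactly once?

Degrees: Zed:2, Rae:2, Sam:2, Fay:2, Cal:2, Mia:6, Uma:2, Pat:2, Ben:2, Viv:2, Gus:2
All degrees are even and the non-isolated vertices are connected — an Eulerian circuit exists.

Yes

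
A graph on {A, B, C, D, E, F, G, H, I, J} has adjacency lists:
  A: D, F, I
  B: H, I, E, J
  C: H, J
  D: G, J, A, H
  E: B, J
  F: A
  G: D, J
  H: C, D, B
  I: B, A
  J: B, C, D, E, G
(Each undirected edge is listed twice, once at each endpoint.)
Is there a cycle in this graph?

Yes

|V| = 10, |E| = 14, number of components = 1.
Since 14 > 10 - 1, a cycle must exist; for instance D-J-C-H-D.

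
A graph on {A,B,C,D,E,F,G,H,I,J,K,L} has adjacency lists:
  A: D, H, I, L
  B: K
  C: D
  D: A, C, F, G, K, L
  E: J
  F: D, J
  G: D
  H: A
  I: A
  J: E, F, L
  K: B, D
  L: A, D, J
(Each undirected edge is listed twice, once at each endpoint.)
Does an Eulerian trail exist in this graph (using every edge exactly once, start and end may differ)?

No

Degrees: A:4, B:1, C:1, D:6, E:1, F:2, G:1, H:1, I:1, J:3, K:2, L:3
Odd-degree vertices: B, C, E, G, H, I, J, L (8 total).
With 8 odd-degree vertices (more than two), no single trail can use every edge.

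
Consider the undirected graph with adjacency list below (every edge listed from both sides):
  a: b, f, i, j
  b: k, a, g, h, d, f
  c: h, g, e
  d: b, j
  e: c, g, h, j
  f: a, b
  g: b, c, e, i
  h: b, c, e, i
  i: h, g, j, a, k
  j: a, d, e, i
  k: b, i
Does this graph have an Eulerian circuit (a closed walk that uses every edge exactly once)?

No

Degrees: a:4, b:6, c:3, d:2, e:4, f:2, g:4, h:4, i:5, j:4, k:2
c, i have odd degree; an Eulerian circuit needs every degree to be even, so none exists.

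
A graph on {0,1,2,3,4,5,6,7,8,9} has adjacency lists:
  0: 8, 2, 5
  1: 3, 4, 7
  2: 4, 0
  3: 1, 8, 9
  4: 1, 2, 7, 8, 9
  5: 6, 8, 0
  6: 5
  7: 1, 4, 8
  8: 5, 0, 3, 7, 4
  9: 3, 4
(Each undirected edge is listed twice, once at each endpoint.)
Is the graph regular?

No

Degrees: 0:3, 1:3, 2:2, 3:3, 4:5, 5:3, 6:1, 7:3, 8:5, 9:2
Vertex 6 has degree 1 while 4 has degree 5, so the graph is not regular.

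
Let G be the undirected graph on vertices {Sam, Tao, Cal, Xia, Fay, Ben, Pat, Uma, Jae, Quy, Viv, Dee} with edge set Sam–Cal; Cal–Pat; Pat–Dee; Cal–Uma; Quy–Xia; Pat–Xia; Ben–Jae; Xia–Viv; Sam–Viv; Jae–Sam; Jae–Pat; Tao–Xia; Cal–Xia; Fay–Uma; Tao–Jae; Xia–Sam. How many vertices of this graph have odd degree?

4

Degrees: Sam:4, Tao:2, Cal:4, Xia:6, Fay:1, Ben:1, Pat:4, Uma:2, Jae:4, Quy:1, Viv:2, Dee:1
Odd-degree vertices: Fay, Ben, Quy, Dee.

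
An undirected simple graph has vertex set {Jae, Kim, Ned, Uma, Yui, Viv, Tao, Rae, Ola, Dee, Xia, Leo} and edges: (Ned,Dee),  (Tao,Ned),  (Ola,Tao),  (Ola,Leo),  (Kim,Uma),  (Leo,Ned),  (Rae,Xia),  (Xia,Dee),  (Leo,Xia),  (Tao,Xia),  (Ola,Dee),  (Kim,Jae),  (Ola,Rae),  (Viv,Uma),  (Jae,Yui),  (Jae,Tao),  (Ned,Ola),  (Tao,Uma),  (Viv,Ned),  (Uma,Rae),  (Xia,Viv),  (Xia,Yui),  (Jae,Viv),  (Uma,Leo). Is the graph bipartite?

Ola-Ned-Leo-Ola is an odd cycle (length 3), and a bipartite graph can contain only even cycles.

No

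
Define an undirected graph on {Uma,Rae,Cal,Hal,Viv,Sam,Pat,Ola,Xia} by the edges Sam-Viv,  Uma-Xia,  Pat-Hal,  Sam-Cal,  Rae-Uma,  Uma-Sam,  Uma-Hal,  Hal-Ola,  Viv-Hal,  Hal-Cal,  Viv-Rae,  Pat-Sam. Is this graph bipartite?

Yes

Color {Rae, Hal, Sam, Xia} black and {Uma, Cal, Viv, Pat, Ola} white. No edge joins two same-colored vertices, so the graph is bipartite.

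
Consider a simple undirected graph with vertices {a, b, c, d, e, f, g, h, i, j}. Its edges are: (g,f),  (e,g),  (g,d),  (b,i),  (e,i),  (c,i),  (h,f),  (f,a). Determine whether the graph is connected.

No

Component: {j}
Component: {a, b, c, d, e, f, g, h, i}
No edge joins these 2 groups, so the graph is disconnected.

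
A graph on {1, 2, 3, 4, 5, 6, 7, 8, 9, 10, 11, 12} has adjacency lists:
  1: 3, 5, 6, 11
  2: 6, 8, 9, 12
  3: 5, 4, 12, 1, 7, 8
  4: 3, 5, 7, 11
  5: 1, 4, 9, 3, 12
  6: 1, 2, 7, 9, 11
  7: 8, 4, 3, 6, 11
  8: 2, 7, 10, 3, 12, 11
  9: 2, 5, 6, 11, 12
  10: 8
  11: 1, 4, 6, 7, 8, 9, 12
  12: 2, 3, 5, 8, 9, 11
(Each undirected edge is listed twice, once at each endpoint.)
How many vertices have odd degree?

6

Degrees: 1:4, 2:4, 3:6, 4:4, 5:5, 6:5, 7:5, 8:6, 9:5, 10:1, 11:7, 12:6
Odd-degree vertices: 5, 6, 7, 9, 10, 11.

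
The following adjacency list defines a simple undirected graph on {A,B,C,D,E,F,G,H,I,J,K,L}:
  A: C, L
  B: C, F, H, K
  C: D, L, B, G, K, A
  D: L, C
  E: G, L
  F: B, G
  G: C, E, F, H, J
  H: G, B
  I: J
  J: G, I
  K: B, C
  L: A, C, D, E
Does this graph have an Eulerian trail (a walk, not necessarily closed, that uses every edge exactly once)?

Yes

Degrees: A:2, B:4, C:6, D:2, E:2, F:2, G:5, H:2, I:1, J:2, K:2, L:4
Odd-degree vertices: G, I (2 total).
With 2 odd-degree vertices and all edges in one connected piece, an Eulerian trail exists (from G to I).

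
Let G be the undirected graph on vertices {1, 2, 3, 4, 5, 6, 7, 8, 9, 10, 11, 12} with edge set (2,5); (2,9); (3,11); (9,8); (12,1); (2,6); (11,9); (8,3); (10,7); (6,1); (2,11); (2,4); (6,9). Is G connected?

No

Component: {7, 10}
Component: {1, 2, 3, 4, 5, 6, 8, 9, 11, 12}
No edge joins these 2 groups, so the graph is disconnected.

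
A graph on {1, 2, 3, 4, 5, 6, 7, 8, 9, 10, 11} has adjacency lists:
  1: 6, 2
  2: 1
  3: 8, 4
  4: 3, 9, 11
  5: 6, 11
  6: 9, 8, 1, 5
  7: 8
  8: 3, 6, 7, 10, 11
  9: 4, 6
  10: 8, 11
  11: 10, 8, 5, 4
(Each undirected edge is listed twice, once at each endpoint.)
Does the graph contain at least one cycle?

Yes

|V| = 11, |E| = 14, number of components = 1.
Since 14 > 11 - 1, a cycle must exist; for instance 8-10-11-8.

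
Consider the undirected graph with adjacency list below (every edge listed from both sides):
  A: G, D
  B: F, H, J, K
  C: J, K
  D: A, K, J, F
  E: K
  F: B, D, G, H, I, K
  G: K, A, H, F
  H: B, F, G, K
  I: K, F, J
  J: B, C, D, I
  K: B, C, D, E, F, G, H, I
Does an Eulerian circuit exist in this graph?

Degrees: A:2, B:4, C:2, D:4, E:1, F:6, G:4, H:4, I:3, J:4, K:8
E, I have odd degree; an Eulerian circuit needs every degree to be even, so none exists.

No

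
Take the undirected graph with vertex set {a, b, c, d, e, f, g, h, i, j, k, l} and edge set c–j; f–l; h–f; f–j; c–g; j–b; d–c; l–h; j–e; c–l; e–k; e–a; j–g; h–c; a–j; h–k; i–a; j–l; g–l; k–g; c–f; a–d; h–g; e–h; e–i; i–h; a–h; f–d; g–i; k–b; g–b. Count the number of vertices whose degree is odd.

8

Degrees: a:5, b:3, c:6, d:3, e:5, f:5, g:7, h:8, i:4, j:7, k:4, l:5
Odd-degree vertices: a, b, d, e, f, g, j, l.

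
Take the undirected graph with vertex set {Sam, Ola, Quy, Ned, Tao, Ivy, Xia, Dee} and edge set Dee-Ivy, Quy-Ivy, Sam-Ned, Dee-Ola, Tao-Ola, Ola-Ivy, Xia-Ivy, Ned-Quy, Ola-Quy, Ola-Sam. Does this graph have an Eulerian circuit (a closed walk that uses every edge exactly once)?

Degrees: Sam:2, Ola:5, Quy:3, Ned:2, Tao:1, Ivy:4, Xia:1, Dee:2
Ola, Quy, Tao, Xia have odd degree; an Eulerian circuit needs every degree to be even, so none exists.

No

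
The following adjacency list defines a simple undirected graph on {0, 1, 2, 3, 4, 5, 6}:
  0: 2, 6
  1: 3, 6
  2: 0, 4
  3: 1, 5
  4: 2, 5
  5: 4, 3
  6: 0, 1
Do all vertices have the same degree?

Yes

Degrees: 0:2, 1:2, 2:2, 3:2, 4:2, 5:2, 6:2
Every vertex has degree 2, so the graph is 2-regular.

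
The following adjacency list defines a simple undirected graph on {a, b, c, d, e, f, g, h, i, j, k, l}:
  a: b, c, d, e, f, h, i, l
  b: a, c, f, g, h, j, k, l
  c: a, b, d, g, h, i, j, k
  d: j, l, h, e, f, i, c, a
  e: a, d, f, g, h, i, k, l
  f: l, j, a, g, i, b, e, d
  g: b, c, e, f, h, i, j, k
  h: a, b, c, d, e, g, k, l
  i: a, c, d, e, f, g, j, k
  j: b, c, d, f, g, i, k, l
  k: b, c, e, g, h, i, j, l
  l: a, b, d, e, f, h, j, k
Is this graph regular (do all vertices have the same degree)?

Yes

Degrees: a:8, b:8, c:8, d:8, e:8, f:8, g:8, h:8, i:8, j:8, k:8, l:8
All degrees equal 8; the graph is regular.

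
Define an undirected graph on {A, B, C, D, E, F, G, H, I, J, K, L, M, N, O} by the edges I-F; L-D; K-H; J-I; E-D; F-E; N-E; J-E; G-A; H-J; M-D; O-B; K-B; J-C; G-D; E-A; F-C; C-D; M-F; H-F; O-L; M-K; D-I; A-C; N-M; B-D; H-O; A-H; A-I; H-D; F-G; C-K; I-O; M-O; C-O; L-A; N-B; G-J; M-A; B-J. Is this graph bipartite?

Color {B, C, E, G, H, I, L, M} black and {A, D, F, J, K, N, O} white. No edge joins two same-colored vertices, so the graph is bipartite.

Yes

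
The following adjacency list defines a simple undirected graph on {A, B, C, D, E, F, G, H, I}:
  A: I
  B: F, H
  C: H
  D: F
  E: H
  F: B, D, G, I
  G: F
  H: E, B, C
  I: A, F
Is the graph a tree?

The graph has 9 vertices and 8 edges.
Connected and |E| = |V| - 1, which characterizes a tree.

Yes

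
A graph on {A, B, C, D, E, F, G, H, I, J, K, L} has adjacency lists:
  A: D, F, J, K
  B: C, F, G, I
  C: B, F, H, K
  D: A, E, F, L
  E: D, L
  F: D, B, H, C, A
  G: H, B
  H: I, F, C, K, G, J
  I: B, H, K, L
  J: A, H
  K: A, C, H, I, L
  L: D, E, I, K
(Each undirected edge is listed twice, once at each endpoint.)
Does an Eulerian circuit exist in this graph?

Degrees: A:4, B:4, C:4, D:4, E:2, F:5, G:2, H:6, I:4, J:2, K:5, L:4
Vertices with odd degree: F, K. An Eulerian circuit requires all degrees even.

No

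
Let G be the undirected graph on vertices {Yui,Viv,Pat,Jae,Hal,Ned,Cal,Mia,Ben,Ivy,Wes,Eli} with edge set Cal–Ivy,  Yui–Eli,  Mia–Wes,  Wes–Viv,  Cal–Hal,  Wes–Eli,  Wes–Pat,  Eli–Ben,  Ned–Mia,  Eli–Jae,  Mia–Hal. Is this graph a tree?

The graph has 12 vertices and 11 edges.
Connected and |E| = |V| - 1, which characterizes a tree.

Yes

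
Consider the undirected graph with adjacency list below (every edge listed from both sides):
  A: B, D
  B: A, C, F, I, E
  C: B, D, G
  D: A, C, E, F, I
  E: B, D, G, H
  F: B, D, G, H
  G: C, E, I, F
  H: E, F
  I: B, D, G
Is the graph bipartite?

Partition the vertices as {B, D, G, H} vs {A, C, E, F, I}. Each listed edge has one endpoint in each part, so the graph is bipartite.

Yes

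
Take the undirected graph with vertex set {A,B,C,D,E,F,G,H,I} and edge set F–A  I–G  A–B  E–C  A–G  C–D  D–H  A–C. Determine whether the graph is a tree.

The graph has 9 vertices and 8 edges.
Connected and |E| = |V| - 1, which characterizes a tree.

Yes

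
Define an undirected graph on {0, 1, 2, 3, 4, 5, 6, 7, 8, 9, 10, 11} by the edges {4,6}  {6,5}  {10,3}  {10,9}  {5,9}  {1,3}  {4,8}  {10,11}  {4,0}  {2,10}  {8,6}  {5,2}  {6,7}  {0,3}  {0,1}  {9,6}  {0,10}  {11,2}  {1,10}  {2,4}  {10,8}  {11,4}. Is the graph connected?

A breadth-first search from 0 visits 0, 4, 3, 1, 10, 2, 6, 8, 11, 9, 5, 7 — all 12 vertices — so the graph is connected.

Yes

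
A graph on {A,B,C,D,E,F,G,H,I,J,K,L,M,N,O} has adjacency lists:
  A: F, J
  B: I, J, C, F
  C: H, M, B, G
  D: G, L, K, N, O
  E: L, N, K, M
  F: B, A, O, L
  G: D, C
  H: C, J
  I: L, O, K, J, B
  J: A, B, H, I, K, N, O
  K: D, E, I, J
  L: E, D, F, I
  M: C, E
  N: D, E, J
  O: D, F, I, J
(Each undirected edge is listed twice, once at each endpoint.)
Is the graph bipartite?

J-I-O-J is an odd cycle (length 3), and a bipartite graph can contain only even cycles.

No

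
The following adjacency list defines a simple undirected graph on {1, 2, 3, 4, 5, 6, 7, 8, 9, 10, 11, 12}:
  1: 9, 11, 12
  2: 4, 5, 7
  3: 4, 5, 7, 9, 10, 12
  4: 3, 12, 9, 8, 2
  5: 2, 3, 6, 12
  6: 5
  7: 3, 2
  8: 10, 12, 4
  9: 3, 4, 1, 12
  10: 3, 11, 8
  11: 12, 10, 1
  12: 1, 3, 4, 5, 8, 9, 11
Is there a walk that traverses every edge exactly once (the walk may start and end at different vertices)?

Degrees: 1:3, 2:3, 3:6, 4:5, 5:4, 6:1, 7:2, 8:3, 9:4, 10:3, 11:3, 12:7
Odd-degree vertices: 1, 2, 4, 6, 8, 10, 11, 12 (8 total).
With 8 odd-degree vertices (more than two), no single trail can use every edge.

No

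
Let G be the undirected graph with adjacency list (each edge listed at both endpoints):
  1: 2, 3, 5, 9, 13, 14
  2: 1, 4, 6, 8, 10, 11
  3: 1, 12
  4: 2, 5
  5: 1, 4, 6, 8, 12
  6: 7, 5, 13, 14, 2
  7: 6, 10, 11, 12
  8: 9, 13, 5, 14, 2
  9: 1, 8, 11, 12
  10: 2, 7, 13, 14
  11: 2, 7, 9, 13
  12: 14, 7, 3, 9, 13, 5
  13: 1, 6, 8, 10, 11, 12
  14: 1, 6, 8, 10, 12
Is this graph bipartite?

Partition the vertices as {2, 3, 5, 7, 9, 13, 14} vs {1, 4, 6, 8, 10, 11, 12}. Each listed edge has one endpoint in each part, so the graph is bipartite.

Yes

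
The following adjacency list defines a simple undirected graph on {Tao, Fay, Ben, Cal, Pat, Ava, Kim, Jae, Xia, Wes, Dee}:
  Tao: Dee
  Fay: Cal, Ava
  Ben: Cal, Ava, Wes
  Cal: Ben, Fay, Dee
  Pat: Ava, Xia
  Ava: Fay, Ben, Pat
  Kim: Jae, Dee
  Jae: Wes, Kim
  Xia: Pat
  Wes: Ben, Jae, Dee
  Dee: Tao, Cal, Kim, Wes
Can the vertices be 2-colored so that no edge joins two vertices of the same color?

Yes

A valid 2-coloring puts {Fay, Ben, Pat, Jae, Dee} on one side and {Tao, Cal, Ava, Kim, Xia, Wes} on the other; every edge crosses between the two sides.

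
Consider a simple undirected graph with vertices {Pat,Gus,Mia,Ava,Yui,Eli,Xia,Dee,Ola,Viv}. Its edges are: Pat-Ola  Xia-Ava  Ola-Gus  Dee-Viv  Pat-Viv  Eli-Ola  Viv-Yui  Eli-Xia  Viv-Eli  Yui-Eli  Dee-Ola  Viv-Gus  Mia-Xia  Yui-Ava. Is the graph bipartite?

Eli-Yui-Viv-Eli is an odd cycle (length 3), and a bipartite graph can contain only even cycles.

No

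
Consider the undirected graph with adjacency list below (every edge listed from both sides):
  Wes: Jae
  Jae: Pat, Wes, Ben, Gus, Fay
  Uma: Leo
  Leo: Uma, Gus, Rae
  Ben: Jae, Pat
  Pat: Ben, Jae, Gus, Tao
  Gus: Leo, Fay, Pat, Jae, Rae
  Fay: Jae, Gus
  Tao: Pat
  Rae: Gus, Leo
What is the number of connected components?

1

Component: {Wes, Jae, Uma, Leo, Ben, Pat, Gus, Fay, Tao, Rae}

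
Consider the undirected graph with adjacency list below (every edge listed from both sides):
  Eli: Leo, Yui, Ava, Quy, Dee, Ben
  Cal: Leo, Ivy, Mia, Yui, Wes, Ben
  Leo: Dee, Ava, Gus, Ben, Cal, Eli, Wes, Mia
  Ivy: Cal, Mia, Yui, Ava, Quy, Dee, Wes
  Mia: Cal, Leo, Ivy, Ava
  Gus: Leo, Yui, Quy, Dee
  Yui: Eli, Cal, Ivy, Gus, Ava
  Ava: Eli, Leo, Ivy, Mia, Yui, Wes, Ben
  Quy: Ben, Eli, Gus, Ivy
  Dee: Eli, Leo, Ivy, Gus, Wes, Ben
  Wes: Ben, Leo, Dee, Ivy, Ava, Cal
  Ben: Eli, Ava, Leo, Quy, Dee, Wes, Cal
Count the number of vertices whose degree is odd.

Degrees: Eli:6, Cal:6, Leo:8, Ivy:7, Mia:4, Gus:4, Yui:5, Ava:7, Quy:4, Dee:6, Wes:6, Ben:7
Odd-degree vertices: Ivy, Yui, Ava, Ben.

4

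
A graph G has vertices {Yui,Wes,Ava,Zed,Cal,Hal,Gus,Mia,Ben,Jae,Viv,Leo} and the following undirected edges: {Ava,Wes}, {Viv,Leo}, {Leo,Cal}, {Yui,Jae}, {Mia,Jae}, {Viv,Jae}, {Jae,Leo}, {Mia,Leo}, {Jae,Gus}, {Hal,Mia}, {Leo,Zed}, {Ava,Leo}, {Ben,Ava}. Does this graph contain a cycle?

Yes

|V| = 12, |E| = 13, number of components = 1.
Since 13 > 12 - 1, a cycle must exist; for instance Jae-Leo-Mia-Jae.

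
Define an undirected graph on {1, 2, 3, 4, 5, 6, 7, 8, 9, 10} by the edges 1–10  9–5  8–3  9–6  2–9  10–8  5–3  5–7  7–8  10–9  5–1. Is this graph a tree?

|V| = 10, |E| = 11.
It splits into 2 components, so it cannot be a tree.

No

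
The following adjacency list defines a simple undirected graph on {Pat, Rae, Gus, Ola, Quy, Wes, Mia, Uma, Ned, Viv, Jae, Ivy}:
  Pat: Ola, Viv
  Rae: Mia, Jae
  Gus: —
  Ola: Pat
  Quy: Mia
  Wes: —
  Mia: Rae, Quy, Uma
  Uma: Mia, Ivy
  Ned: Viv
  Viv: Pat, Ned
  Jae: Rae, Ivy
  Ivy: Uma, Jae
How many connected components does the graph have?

4

Component: {Gus}
Component: {Wes}
Component: {Pat, Ola, Ned, Viv}
Component: {Rae, Quy, Mia, Uma, Jae, Ivy}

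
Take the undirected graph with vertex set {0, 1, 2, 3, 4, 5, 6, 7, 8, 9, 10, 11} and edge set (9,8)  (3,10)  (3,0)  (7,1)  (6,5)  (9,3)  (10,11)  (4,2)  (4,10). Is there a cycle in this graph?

The graph has 12 vertices, 9 edges, and 3 connected components.
A forest on 12 vertices with 3 components has exactly 9 edges, which matches — so no cycle.

No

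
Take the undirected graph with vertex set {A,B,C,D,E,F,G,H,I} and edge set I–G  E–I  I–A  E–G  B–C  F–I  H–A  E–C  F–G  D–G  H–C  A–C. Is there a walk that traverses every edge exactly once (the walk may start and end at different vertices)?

Degrees: A:3, B:1, C:4, D:1, E:3, F:2, G:4, H:2, I:4
Odd-degree vertices: A, B, D, E (4 total).
An Eulerian trail requires 0 or 2 odd-degree vertices; here there are 4.

No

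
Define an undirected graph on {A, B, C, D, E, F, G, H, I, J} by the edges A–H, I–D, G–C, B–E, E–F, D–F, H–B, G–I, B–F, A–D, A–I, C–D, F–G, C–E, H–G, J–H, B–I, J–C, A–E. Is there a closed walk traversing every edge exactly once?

Degrees: A:4, B:4, C:4, D:4, E:4, F:4, G:4, H:4, I:4, J:2
Every vertex has even degree and the edges form a single connected piece, so an Eulerian circuit exists.

Yes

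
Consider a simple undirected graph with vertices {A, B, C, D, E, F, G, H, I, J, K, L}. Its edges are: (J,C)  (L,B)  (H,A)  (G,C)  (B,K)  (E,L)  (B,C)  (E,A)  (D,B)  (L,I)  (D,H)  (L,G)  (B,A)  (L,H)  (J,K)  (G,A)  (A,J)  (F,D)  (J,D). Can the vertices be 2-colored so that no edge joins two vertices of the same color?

A valid 2-coloring puts {B, E, F, G, H, I, J} on one side and {A, C, D, K, L} on the other; every edge crosses between the two sides.

Yes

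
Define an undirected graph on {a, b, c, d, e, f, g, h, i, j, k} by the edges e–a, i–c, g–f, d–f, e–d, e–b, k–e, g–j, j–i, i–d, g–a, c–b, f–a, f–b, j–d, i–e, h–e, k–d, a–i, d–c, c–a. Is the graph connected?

Yes

Starting from a and exploring outward reaches every vertex (a, c, g, i, e, f, d, b, j, h, k); the graph is connected.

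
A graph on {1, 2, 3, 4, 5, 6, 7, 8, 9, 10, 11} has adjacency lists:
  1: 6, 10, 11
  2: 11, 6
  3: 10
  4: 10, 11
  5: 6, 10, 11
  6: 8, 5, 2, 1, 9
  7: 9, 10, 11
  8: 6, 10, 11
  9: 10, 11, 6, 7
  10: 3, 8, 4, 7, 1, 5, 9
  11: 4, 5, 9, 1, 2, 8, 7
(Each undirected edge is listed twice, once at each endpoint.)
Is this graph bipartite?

The cycle 7-9-11-7 has length 3, which is odd, so the graph is not bipartite.

No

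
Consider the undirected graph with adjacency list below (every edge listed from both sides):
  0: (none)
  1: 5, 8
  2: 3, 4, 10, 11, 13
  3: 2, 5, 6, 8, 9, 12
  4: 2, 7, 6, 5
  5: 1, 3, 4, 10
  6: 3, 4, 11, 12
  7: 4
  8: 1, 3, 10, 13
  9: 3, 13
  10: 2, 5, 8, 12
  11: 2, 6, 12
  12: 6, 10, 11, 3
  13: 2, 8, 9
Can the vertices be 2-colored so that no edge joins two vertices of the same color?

No

The cycle 3-6-12-3 has length 3, which is odd, so the graph is not bipartite.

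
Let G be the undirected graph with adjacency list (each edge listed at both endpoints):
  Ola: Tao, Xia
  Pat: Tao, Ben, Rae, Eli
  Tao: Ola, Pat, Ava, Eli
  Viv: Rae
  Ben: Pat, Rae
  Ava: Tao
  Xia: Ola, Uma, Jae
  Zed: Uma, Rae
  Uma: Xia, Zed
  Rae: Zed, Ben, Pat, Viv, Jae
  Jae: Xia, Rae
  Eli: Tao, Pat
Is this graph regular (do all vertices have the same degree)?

Degrees: Ola:2, Pat:4, Tao:4, Viv:1, Ben:2, Ava:1, Xia:3, Zed:2, Uma:2, Rae:5, Jae:2, Eli:2
Vertex Viv has degree 1 while Rae has degree 5, so the graph is not regular.

No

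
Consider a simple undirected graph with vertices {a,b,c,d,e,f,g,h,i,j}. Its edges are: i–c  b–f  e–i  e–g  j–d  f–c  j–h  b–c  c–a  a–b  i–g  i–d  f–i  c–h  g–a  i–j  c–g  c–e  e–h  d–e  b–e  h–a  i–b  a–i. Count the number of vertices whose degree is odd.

Degrees: a:5, b:5, c:7, d:3, e:6, f:3, g:4, h:4, i:8, j:3
Odd-degree vertices: a, b, c, d, f, j.

6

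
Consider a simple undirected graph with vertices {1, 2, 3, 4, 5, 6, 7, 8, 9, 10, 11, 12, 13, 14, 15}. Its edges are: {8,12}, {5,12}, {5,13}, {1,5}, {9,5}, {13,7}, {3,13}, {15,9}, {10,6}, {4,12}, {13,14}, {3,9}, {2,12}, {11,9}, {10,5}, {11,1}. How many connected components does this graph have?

1

Component: {1, 2, 3, 4, 5, 6, 7, 8, 9, 10, 11, 12, 13, 14, 15}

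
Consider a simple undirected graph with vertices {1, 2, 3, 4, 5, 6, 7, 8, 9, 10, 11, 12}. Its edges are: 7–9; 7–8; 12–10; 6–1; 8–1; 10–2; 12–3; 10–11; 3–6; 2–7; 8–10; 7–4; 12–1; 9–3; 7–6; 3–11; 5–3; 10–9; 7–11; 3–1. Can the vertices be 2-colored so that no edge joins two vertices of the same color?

No

3-1-12-3 is an odd cycle (length 3), and a bipartite graph can contain only even cycles.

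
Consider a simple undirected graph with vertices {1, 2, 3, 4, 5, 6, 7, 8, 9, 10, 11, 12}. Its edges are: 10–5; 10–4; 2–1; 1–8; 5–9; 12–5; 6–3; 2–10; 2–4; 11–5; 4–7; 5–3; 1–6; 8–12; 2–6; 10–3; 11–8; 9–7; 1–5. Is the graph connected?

A breadth-first search from 1 visits 1, 6, 5, 8, 2, 3, 11, 10, 12, 9, 4, 7 — all 12 vertices — so the graph is connected.

Yes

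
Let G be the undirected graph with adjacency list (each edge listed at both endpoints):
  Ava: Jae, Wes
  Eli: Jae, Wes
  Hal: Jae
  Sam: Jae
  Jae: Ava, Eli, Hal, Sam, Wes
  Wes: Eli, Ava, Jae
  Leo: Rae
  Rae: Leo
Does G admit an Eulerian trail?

No

Degrees: Ava:2, Eli:2, Hal:1, Sam:1, Jae:5, Wes:3, Leo:1, Rae:1
Odd-degree vertices: Hal, Sam, Jae, Wes, Leo, Rae (6 total).
An Eulerian trail requires 0 or 2 odd-degree vertices; here there are 6.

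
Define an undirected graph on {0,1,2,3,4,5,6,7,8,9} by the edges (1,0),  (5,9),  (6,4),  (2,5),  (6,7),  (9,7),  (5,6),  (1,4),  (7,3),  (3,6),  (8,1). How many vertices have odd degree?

6

Degrees: 0:1, 1:3, 2:1, 3:2, 4:2, 5:3, 6:4, 7:3, 8:1, 9:2
Odd-degree vertices: 0, 1, 2, 5, 7, 8.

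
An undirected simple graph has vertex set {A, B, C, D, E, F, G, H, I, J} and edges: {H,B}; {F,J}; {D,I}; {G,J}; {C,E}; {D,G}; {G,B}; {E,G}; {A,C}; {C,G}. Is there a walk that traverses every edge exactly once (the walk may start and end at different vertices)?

No

Degrees: A:1, B:2, C:3, D:2, E:2, F:1, G:5, H:1, I:1, J:2
Odd-degree vertices: A, C, F, G, H, I (6 total).
With 6 odd-degree vertices (more than two), no single trail can use every edge.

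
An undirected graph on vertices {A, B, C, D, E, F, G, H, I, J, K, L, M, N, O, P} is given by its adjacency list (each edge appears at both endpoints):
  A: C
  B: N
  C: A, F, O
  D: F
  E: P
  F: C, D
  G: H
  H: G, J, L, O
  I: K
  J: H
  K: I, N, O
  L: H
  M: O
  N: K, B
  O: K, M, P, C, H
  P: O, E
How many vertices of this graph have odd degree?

Degrees: A:1, B:1, C:3, D:1, E:1, F:2, G:1, H:4, I:1, J:1, K:3, L:1, M:1, N:2, O:5, P:2
Odd-degree vertices: A, B, C, D, E, G, I, J, K, L, M, O.

12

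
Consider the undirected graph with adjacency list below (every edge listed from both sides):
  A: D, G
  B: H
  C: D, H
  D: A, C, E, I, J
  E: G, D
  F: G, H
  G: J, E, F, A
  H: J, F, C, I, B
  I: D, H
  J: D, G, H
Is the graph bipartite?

Partition the vertices as {D, G, H} vs {A, B, C, E, F, I, J}. Each listed edge has one endpoint in each part, so the graph is bipartite.

Yes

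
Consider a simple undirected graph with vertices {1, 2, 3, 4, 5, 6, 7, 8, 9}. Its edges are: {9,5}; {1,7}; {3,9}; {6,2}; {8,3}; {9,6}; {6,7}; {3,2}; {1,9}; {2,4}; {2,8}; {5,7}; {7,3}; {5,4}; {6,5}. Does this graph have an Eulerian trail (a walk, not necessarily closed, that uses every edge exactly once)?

Yes

Degrees: 1:2, 2:4, 3:4, 4:2, 5:4, 6:4, 7:4, 8:2, 9:4
Odd-degree vertices: none (0 total).
The non-isolated vertices are connected and exactly 0 have odd degree, so an Eulerian trail exists.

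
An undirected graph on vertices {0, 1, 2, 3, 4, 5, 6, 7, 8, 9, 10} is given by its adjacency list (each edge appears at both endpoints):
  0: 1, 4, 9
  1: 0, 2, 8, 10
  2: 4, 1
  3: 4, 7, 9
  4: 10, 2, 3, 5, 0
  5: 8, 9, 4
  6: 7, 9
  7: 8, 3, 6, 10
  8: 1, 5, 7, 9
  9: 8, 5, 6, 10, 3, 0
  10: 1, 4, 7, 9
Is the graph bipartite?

No

9-5-8-9 is an odd cycle (length 3), and a bipartite graph can contain only even cycles.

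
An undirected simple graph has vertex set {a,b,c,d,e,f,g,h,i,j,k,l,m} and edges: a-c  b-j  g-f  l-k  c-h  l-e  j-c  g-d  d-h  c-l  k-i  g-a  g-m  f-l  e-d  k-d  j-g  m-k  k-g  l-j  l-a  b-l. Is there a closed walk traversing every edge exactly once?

Degrees: a:3, b:2, c:4, d:4, e:2, f:2, g:6, h:2, i:1, j:4, k:5, l:7, m:2
Vertices with odd degree: a, i, k, l. An Eulerian circuit requires all degrees even.

No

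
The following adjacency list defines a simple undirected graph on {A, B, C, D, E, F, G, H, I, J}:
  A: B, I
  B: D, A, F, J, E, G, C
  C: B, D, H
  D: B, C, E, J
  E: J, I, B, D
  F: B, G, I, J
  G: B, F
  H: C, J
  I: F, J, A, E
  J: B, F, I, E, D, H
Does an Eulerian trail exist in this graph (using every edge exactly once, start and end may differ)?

Degrees: A:2, B:7, C:3, D:4, E:4, F:4, G:2, H:2, I:4, J:6
Odd-degree vertices: B, C (2 total).
With 2 odd-degree vertices and all edges in one connected piece, an Eulerian trail exists (from B to C).

Yes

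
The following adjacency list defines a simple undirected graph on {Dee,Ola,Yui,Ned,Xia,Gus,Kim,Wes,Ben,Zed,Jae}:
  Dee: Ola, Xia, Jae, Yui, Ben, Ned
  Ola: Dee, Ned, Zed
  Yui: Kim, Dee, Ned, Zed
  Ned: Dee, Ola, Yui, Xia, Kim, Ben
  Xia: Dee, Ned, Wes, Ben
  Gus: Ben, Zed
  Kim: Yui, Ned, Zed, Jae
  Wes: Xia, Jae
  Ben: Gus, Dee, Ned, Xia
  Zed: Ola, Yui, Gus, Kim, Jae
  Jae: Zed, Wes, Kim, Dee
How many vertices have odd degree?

2

Degrees: Dee:6, Ola:3, Yui:4, Ned:6, Xia:4, Gus:2, Kim:4, Wes:2, Ben:4, Zed:5, Jae:4
Odd-degree vertices: Ola, Zed.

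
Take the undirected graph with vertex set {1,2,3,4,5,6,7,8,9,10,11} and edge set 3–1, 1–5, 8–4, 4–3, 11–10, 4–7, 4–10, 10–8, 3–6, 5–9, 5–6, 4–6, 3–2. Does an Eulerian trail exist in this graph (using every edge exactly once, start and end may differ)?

Degrees: 1:2, 2:1, 3:4, 4:5, 5:3, 6:3, 7:1, 8:2, 9:1, 10:3, 11:1
Odd-degree vertices: 2, 4, 5, 6, 7, 9, 10, 11 (8 total).
An Eulerian trail requires 0 or 2 odd-degree vertices; here there are 8.

No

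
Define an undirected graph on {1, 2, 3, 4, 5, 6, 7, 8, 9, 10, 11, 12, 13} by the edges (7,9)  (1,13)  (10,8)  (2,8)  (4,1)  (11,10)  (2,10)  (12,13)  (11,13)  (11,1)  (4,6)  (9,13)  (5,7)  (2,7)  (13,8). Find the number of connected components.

2

Component: {3}
Component: {1, 2, 4, 5, 6, 7, 8, 9, 10, 11, 12, 13}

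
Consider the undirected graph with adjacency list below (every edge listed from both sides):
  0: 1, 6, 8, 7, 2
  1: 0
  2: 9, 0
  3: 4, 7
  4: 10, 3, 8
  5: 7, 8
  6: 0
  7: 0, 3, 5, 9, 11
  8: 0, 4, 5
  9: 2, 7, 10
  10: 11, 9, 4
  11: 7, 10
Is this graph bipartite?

The cycle 7-3-4-10-11-7 has length 5, which is odd, so the graph is not bipartite.

No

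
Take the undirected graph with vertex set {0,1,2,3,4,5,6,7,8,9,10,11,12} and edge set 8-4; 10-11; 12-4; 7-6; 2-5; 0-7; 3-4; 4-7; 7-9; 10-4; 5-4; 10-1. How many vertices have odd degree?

Degrees: 0:1, 1:1, 2:1, 3:1, 4:6, 5:2, 6:1, 7:4, 8:1, 9:1, 10:3, 11:1, 12:1
Odd-degree vertices: 0, 1, 2, 3, 6, 8, 9, 10, 11, 12.

10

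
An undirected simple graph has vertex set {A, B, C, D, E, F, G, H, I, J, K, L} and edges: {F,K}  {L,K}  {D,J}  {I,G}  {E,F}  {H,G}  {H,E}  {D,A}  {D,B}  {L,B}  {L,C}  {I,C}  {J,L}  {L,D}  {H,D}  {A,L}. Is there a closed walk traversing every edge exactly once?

No

Degrees: A:2, B:2, C:2, D:5, E:2, F:2, G:2, H:3, I:2, J:2, K:2, L:6
D, H have odd degree; an Eulerian circuit needs every degree to be even, so none exists.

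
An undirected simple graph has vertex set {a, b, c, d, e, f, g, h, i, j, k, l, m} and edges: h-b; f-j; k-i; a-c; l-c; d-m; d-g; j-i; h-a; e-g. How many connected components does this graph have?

Component: {d, e, g, m}
Component: {f, i, j, k}
Component: {a, b, c, h, l}

3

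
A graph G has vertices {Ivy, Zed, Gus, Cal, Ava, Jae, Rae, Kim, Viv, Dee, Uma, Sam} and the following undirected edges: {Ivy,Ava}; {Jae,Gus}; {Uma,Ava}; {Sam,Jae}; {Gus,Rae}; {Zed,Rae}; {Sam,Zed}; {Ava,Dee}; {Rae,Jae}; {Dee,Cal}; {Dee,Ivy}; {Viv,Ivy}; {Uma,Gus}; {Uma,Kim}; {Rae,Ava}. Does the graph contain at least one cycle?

Yes

|V| = 12, |E| = 15, number of components = 1.
One cycle is Rae-Zed-Sam-Jae-Rae.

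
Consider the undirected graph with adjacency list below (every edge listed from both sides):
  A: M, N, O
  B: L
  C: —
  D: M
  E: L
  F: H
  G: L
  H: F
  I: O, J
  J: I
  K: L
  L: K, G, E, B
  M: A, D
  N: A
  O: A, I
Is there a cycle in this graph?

No

|V| = 15, |E| = 11, number of components = 4.
Since 11 = 15 - 4, the graph is a forest and contains no cycle.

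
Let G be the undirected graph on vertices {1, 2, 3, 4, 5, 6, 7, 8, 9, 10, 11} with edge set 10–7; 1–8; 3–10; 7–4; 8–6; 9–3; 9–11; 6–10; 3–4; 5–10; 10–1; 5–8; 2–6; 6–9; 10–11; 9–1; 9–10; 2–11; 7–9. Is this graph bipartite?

The cycle 9-10-11-9 has length 3, which is odd, so the graph is not bipartite.

No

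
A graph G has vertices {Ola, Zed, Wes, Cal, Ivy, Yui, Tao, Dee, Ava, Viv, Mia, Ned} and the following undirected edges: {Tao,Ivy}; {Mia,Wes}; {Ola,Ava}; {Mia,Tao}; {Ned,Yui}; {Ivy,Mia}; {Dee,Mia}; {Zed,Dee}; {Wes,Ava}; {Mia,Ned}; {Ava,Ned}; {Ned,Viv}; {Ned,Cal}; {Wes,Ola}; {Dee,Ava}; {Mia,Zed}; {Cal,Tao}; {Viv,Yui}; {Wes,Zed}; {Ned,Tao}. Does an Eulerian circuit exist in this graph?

Degrees: Ola:2, Zed:3, Wes:4, Cal:2, Ivy:2, Yui:2, Tao:4, Dee:3, Ava:4, Viv:2, Mia:6, Ned:6
Zed, Dee have odd degree; an Eulerian circuit needs every degree to be even, so none exists.

No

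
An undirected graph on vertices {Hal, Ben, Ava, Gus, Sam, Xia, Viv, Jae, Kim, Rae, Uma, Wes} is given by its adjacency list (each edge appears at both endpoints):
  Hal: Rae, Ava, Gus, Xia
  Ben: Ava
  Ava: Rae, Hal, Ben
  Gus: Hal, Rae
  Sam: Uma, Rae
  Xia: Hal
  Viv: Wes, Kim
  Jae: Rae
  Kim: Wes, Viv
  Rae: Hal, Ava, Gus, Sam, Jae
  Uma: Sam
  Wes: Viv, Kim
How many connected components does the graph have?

Component: {Viv, Kim, Wes}
Component: {Hal, Ben, Ava, Gus, Sam, Xia, Jae, Rae, Uma}

2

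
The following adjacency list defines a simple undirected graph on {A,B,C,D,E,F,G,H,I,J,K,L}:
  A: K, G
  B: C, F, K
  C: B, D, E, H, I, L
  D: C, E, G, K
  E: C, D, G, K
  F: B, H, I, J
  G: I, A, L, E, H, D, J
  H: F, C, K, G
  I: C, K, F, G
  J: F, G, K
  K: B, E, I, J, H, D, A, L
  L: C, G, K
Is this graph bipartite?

The cycle D-E-C-D has length 3, which is odd, so the graph is not bipartite.

No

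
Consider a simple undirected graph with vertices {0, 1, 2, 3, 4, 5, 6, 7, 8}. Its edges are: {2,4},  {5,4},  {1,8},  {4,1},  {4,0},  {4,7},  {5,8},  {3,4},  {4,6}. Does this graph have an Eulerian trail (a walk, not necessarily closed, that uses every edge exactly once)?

No

Degrees: 0:1, 1:2, 2:1, 3:1, 4:7, 5:2, 6:1, 7:1, 8:2
Odd-degree vertices: 0, 2, 3, 4, 6, 7 (6 total).
An Eulerian trail requires 0 or 2 odd-degree vertices; here there are 6.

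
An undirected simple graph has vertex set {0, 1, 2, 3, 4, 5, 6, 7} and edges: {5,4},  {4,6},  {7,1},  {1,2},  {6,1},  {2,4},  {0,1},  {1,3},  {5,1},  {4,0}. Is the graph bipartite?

A valid 2-coloring puts {1, 4} on one side and {0, 2, 3, 5, 6, 7} on the other; every edge crosses between the two sides.

Yes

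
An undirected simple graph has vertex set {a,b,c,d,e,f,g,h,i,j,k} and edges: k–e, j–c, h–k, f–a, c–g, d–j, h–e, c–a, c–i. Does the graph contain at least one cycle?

Yes

The graph has 11 vertices, 9 edges, and 3 connected components.
Since 9 > 11 - 3, a cycle must exist; for instance e-k-h-e.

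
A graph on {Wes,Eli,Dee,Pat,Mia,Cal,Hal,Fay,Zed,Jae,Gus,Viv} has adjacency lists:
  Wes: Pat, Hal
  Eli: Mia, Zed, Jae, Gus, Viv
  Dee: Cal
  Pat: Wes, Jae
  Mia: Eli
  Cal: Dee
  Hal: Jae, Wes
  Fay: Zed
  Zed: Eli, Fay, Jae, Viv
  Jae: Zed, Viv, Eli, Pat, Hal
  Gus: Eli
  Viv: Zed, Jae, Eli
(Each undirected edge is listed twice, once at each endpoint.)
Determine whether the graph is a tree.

No

The graph has 12 vertices and 14 edges.
It is not connected, so it is not a tree.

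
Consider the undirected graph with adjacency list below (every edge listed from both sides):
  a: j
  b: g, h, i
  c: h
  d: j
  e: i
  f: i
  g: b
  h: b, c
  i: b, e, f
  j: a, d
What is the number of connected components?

Component: {a, d, j}
Component: {b, c, e, f, g, h, i}

2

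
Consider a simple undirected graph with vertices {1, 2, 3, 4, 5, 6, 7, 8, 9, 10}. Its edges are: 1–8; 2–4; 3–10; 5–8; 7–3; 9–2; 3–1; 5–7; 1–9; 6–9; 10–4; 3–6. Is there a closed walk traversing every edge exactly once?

Degrees: 1:3, 2:2, 3:4, 4:2, 5:2, 6:2, 7:2, 8:2, 9:3, 10:2
Vertices with odd degree: 1, 9. An Eulerian circuit requires all degrees even.

No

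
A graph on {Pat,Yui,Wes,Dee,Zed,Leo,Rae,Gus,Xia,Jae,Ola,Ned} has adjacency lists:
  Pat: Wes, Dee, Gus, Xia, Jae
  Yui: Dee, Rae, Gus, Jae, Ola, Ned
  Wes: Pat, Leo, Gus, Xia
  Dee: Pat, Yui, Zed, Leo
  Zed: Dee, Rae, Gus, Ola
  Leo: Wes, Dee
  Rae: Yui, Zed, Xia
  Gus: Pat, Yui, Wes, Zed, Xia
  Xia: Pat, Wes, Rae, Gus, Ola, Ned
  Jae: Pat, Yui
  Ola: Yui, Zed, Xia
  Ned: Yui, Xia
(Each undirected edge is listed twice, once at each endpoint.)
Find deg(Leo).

Neighbors of Leo: Wes, Dee.

2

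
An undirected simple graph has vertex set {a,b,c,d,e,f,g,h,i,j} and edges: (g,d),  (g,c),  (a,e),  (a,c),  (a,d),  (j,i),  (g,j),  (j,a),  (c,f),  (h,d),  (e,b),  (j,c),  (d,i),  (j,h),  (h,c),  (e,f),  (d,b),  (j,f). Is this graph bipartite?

The cycle f-c-j-f has length 3, which is odd, so the graph is not bipartite.

No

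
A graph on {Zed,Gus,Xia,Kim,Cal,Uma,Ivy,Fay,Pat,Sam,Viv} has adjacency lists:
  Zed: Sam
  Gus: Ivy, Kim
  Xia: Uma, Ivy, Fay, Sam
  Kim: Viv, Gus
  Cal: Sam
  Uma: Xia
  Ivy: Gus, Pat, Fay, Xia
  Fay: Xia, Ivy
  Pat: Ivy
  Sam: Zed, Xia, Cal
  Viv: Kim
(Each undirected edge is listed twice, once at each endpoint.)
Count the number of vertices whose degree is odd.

Degrees: Zed:1, Gus:2, Xia:4, Kim:2, Cal:1, Uma:1, Ivy:4, Fay:2, Pat:1, Sam:3, Viv:1
Odd-degree vertices: Zed, Cal, Uma, Pat, Sam, Viv.

6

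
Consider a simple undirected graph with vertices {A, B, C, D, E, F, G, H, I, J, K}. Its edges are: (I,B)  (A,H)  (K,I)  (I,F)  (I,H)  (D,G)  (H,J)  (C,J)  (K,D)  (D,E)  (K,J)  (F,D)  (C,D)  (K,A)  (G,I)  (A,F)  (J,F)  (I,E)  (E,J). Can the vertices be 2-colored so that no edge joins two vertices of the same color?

Yes

Color {B, C, E, F, G, H, K} black and {A, D, I, J} white. No edge joins two same-colored vertices, so the graph is bipartite.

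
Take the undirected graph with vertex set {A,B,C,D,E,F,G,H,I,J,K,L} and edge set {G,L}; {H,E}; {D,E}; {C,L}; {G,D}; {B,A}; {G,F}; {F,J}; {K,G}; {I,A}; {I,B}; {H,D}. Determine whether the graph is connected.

No

Component: {A, B, I}
Component: {C, D, E, F, G, H, J, K, L}
There are 2 separate components, so the graph is not connected.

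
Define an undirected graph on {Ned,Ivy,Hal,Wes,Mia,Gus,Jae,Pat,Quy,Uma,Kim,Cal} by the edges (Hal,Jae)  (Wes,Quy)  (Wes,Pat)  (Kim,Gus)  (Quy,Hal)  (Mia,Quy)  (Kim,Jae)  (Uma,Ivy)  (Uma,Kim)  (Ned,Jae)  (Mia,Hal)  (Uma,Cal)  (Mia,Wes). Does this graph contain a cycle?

Yes

|V| = 12, |E| = 13, number of components = 1.
Since 13 > 12 - 1, a cycle must exist; for instance Quy-Wes-Mia-Quy.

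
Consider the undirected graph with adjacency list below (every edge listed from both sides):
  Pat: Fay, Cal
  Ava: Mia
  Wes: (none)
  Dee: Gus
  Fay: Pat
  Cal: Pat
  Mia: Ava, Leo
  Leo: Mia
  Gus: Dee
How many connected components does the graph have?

4

Component: {Wes}
Component: {Dee, Gus}
Component: {Pat, Fay, Cal}
Component: {Ava, Mia, Leo}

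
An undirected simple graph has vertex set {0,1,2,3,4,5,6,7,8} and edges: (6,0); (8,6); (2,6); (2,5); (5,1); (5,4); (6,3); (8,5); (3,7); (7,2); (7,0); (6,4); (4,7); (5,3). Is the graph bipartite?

Partition the vertices as {5, 6, 7} vs {0, 1, 2, 3, 4, 8}. Each listed edge has one endpoint in each part, so the graph is bipartite.

Yes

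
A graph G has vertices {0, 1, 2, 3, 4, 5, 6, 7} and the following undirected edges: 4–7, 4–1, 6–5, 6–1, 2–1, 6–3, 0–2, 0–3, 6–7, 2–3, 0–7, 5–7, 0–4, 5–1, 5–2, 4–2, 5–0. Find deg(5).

Neighbors of 5: 0, 1, 2, 6, 7.

5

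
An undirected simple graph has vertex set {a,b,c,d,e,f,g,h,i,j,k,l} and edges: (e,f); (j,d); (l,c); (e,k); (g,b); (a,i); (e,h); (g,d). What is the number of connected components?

4

Component: {a, i}
Component: {c, l}
Component: {b, d, g, j}
Component: {e, f, h, k}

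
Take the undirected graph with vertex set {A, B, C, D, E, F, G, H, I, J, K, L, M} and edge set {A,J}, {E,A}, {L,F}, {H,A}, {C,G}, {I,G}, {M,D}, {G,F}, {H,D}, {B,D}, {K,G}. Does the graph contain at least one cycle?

The graph has 13 vertices, 11 edges, and 2 connected components.
Since 11 = 13 - 2, the graph is a forest and contains no cycle.

No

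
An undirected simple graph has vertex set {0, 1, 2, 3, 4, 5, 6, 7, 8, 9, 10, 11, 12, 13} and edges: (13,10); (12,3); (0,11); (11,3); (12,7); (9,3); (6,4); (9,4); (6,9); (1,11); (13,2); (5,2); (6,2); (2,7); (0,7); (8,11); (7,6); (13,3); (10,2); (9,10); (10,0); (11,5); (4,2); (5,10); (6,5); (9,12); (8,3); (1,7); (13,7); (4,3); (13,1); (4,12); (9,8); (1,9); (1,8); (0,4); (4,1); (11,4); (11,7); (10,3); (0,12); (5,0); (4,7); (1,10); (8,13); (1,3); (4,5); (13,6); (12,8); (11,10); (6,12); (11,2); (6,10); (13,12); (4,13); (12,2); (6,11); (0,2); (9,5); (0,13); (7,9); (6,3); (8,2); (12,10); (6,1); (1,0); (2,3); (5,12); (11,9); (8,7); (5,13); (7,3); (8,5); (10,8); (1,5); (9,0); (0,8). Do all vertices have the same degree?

Yes

Degrees: 0:11, 1:11, 2:11, 3:11, 4:11, 5:11, 6:11, 7:11, 8:11, 9:11, 10:11, 11:11, 12:11, 13:11
All degrees equal 11; the graph is regular.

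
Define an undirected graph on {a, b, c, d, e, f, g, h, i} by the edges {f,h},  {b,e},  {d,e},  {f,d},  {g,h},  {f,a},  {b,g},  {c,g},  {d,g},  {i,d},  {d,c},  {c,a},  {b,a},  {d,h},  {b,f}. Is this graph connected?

Starting from a and exploring outward reaches every vertex (a, c, b, f, d, g, e, h, i); the graph is connected.

Yes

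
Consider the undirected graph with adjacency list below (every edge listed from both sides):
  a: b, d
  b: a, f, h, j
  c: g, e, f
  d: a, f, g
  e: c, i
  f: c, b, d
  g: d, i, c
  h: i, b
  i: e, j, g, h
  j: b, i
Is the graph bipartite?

Yes

Partition the vertices as {b, c, d, i} vs {a, e, f, g, h, j}. Each listed edge has one endpoint in each part, so the graph is bipartite.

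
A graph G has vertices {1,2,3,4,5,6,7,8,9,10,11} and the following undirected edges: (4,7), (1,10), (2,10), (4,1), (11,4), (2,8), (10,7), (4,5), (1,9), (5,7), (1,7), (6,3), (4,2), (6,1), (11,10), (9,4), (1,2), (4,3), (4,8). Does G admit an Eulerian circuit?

Yes

Degrees: 1:6, 2:4, 3:2, 4:8, 5:2, 6:2, 7:4, 8:2, 9:2, 10:4, 11:2
Every vertex has even degree and the edges form a single connected piece, so an Eulerian circuit exists.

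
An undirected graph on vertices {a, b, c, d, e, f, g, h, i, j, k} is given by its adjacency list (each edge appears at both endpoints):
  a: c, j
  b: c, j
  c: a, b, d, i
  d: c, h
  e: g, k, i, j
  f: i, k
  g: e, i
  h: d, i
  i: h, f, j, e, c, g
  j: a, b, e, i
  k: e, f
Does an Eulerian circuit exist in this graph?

Degrees: a:2, b:2, c:4, d:2, e:4, f:2, g:2, h:2, i:6, j:4, k:2
All degrees are even and the non-isolated vertices are connected — an Eulerian circuit exists.

Yes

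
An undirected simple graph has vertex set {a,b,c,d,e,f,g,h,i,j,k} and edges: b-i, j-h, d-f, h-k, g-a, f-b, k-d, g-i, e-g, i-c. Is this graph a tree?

|V| = 11, |E| = 10.
Connected and |E| = |V| - 1, which characterizes a tree.

Yes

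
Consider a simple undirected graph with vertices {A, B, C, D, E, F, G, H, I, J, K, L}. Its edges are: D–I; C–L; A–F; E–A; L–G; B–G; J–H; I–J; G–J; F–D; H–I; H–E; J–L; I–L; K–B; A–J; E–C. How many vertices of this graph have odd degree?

Degrees: A:3, B:2, C:2, D:2, E:3, F:2, G:3, H:3, I:4, J:5, K:1, L:4
Odd-degree vertices: A, E, G, H, J, K.

6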